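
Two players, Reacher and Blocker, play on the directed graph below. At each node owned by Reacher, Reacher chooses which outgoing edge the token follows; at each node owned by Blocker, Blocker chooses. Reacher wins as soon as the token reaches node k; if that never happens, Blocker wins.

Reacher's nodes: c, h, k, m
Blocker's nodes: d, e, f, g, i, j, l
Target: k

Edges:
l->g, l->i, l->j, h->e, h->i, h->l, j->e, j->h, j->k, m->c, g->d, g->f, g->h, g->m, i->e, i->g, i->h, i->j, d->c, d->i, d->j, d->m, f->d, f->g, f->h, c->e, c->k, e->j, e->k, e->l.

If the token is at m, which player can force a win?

A0 = {k}
A1: add {c} — c (Reacher) has c→k.
A2: add {m} — m (Reacher) has m→c.
A3 = A2; e.g. d (Blocker) can still go to i. Fixed point.
m ∈ A2, so Reacher can force the target.

Reacher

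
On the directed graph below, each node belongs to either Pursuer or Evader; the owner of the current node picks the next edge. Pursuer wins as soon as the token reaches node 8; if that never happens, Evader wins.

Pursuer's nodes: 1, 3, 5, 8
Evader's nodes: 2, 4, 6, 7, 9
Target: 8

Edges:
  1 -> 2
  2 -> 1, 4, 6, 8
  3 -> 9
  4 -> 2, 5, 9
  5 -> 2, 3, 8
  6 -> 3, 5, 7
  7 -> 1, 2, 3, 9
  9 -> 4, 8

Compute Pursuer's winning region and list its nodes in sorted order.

5, 8

A0 = {8}
A1: add {5} — 5 (Pursuer) has 5→8.
A2 = A1; e.g. 1 (Pursuer) has no edge into A1. Fixed point.
Pursuer's winning region = {5, 8}.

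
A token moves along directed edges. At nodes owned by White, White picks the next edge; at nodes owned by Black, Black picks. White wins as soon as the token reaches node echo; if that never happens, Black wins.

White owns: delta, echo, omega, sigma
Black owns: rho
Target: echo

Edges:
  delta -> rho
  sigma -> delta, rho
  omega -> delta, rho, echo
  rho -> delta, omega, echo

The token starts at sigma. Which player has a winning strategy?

Black

A0 = {echo}
A1: add {omega} — omega (White) has omega→echo.
A2 = A1; e.g. delta (White) has no edge into A1. Fixed point.
sigma never enters the attractor, so Black can avoid the target forever.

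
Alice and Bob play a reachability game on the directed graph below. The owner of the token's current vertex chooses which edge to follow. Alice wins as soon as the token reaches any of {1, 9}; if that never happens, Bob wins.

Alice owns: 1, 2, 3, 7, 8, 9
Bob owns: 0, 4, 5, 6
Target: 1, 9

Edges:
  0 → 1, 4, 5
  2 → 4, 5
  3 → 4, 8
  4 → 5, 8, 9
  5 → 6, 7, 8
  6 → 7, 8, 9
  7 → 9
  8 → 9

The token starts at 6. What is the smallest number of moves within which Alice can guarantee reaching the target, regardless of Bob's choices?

2

A0 = {1, 9}
A1: add {7, 8} — 7 (Alice) has 7→9; 8 (Alice) has 8→9.
A2: add {3, 6} — 3 (Alice) has 3→8; 6 (Bob): all of {7, 8, 9} already in.
6 enters the attractor at level 2, so Alice can force the target in 2 moves from there.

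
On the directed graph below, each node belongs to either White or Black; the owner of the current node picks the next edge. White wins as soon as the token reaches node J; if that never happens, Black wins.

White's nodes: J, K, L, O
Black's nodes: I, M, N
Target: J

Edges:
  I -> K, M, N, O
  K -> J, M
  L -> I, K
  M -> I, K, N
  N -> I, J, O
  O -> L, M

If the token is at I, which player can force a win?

Black

A0 = {J}
A1: add {K} — K (White) has K→J.
A2: add {L} — L (White) has L→K.
A3: add {O} — O (White) has O→L.
A4 = A3; e.g. I (Black) can still go to M. Fixed point.
I never enters the attractor, so Black can avoid the target forever.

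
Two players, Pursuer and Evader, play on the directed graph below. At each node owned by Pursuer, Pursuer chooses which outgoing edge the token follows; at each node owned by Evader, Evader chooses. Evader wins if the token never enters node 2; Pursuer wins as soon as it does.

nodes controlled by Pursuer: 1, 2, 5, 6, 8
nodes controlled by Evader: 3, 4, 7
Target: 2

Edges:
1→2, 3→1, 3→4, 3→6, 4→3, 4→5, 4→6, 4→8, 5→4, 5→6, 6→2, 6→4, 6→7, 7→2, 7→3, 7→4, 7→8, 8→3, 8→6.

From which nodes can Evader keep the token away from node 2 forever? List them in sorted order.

3, 4, 7

A0 = {2}
A1: add {1, 6} — 1 (Pursuer) has 1→2; 6 (Pursuer) has 6→2.
A2: add {5, 8} — 5 (Pursuer) has 5→6; 8 (Pursuer) has 8→6.
A3 = A2; e.g. 3 (Evader) can still go to 4. Fixed point.
Pursuer's attractor = {1, 2, 5, 6, 8}; Evader avoids the target exactly from the complement.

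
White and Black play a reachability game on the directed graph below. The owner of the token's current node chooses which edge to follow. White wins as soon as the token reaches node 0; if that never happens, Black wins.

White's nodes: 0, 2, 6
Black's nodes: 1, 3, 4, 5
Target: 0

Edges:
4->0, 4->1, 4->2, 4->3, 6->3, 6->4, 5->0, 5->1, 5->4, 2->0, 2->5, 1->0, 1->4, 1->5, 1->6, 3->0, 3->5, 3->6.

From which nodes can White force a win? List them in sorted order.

A0 = {0}
A1: add {2} — 2 (White) has 2→0.
A2 = A1; e.g. 1 (Black) can still go to 4. Fixed point.
White's winning region = {0, 2}.

0, 2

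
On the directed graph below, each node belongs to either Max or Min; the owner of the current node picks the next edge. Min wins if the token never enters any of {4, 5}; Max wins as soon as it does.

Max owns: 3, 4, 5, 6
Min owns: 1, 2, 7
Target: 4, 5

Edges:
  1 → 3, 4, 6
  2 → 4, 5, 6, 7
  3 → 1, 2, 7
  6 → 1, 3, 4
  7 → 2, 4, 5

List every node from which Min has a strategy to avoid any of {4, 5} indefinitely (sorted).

A0 = {4, 5}
A1: add {6} — 6 (Max) has 6→4.
A2 = A1; e.g. 1 (Min) can still go to 3. Fixed point.
Max's attractor = {4, 5, 6}; Min avoids the target exactly from the complement.

1, 2, 3, 7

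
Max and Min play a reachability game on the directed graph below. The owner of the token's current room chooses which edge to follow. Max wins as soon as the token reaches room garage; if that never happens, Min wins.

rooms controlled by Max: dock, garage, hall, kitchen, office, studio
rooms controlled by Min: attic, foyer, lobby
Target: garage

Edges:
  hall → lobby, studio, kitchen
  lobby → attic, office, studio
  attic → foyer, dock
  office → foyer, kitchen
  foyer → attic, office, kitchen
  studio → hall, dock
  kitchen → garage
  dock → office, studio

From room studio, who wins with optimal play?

A0 = {garage}
A1: add {kitchen} — kitchen (Max) has kitchen→garage.
A2: add {hall, office} — hall (Max) has hall→kitchen; office (Max) has office→kitchen.
A3: add {dock, studio} — studio (Max) has studio→hall; dock (Max) has dock→office.
A4 = A3; e.g. lobby (Min) can still go to attic. Fixed point.
studio ∈ A3, so Max can force the target.

Max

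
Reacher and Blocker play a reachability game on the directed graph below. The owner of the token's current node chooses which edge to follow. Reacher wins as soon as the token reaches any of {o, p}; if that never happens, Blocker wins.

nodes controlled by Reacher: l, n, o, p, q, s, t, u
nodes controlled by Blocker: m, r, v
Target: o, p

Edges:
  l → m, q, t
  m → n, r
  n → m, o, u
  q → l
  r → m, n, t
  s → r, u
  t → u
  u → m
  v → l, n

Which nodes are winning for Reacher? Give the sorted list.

n, o, p

A0 = {o, p}
A1: add {n} — n (Reacher) has n→o.
A2 = A1; e.g. l (Reacher) has no edge into A1. Fixed point.
Reacher's winning region = {n, o, p}.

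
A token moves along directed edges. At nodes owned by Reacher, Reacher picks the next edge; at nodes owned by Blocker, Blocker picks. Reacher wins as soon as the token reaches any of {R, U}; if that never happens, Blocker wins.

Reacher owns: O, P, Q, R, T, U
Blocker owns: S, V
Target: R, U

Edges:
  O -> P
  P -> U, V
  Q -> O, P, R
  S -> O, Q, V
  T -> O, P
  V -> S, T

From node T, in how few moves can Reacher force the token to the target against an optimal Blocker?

2

A0 = {R, U}
A1: add {P, Q} — P (Reacher) has P→U; Q (Reacher) has Q→R.
A2: add {O, T} — O (Reacher) has O→P; T (Reacher) has T→P.
A3 = A2; e.g. S (Blocker) can still go to V. Fixed point.
T enters the attractor at level 2, so Reacher can force the target in 2 moves from there.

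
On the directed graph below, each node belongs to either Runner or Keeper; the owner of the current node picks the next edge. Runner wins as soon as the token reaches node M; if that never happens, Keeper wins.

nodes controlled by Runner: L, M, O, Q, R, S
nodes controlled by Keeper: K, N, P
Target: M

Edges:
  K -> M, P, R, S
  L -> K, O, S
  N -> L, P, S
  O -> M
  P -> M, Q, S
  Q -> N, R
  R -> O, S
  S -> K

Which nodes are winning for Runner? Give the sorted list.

A0 = {M}
A1: add {O} — O (Runner) has O→M.
A2: add {L, R} — L (Runner) has L→O; R (Runner) has R→O.
A3: add {Q} — Q (Runner) has Q→R.
A4 = A3; e.g. K (Keeper) can still go to P. Fixed point.
Runner's winning region = {L, M, O, Q, R}.

L, M, O, Q, R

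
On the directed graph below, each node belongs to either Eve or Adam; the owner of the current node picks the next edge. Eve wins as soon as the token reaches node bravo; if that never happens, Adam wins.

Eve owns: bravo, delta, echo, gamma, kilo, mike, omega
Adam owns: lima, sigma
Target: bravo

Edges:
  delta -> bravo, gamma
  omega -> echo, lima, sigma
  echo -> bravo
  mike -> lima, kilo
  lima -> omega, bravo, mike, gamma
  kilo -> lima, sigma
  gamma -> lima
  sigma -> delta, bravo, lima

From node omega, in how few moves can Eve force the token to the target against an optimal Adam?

2

A0 = {bravo}
A1: add {delta, echo} — delta (Eve) has delta→bravo; echo (Eve) has echo→bravo.
A2: add {omega} — omega (Eve) has omega→echo.
A3 = A2; e.g. mike (Eve) has no edge into A2. Fixed point.
omega enters the attractor at level 2, so Eve can force the target in 2 moves from there.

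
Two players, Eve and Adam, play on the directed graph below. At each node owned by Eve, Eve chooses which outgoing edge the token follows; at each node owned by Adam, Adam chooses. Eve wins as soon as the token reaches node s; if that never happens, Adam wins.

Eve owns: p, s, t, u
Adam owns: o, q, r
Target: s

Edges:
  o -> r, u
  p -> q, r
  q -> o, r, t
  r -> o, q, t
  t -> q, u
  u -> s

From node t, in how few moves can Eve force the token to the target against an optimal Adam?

A0 = {s}
A1: add {u} — u (Eve) has u→s.
A2: add {t} — t (Eve) has t→u.
A3 = A2; e.g. o (Adam) can still go to r. Fixed point.
t enters the attractor at level 2, so Eve can force the target in 2 moves from there.

2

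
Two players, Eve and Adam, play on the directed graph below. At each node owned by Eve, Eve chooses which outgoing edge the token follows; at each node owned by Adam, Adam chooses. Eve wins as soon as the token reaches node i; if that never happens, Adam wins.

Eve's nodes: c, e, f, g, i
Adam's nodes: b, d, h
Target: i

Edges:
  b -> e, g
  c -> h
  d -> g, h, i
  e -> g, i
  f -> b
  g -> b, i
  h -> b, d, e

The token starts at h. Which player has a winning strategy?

Adam

A0 = {i}
A1: add {e, g} — e (Eve) has e→i; g (Eve) has g→i.
A2: add {b} — b (Adam): all of {e, g} already in.
A3: add {f} — f (Eve) has f→b.
A4 = A3; e.g. c (Eve) has no edge into A3. Fixed point.
h never enters the attractor, so Adam can avoid the target forever.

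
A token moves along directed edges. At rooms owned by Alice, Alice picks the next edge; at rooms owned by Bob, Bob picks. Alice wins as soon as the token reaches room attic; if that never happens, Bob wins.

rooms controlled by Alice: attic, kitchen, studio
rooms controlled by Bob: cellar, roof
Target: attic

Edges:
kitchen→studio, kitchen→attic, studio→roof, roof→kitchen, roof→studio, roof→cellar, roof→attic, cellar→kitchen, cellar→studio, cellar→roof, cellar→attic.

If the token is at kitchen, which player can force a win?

A0 = {attic}
A1: add {kitchen} — kitchen (Alice) has kitchen→attic.
A2 = A1; e.g. studio (Alice) has no edge into A1. Fixed point.
kitchen ∈ A1, so Alice can force the target.

Alice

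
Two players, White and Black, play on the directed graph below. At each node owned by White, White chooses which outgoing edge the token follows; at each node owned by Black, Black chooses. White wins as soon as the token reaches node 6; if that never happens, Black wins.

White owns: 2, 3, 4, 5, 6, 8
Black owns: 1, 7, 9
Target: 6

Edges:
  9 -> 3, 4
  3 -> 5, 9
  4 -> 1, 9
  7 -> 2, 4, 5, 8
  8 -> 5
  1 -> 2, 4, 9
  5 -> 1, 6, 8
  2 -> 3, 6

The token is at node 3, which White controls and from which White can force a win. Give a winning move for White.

5

A0 = {6}
A1: add {2, 5} — 2 (White) has 2→6; 5 (White) has 5→6.
A2: add {3, 8} — 3 (White) has 3→5; 8 (White) has 8→5.
A3 = A2; e.g. 1 (Black) can still go to 4. Fixed point.
From 3, successor 5 is in the attractor (rank 1); the other successor 9 is not.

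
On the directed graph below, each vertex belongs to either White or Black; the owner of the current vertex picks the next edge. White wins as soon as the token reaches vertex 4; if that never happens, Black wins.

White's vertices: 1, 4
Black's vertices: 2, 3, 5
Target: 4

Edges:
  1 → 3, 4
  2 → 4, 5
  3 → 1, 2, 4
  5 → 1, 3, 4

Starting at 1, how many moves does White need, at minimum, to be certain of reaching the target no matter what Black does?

A0 = {4}
A1: add {1} — 1 (White) has 1→4.
A2 = A1; e.g. 2 (Black) can still go to 5. Fixed point.
1 enters the attractor at level 1, so White can force the target in 1 move from there.

1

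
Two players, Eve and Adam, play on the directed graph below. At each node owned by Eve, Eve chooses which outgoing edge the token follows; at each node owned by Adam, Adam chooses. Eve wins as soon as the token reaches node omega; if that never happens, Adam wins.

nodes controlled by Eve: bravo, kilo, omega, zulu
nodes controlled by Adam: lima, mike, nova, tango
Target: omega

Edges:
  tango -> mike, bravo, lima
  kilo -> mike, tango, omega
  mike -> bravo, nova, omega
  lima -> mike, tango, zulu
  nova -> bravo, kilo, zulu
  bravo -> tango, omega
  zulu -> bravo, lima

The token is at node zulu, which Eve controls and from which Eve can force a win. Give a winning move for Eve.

A0 = {omega}
A1: add {bravo, kilo} — bravo (Eve) has bravo→omega; kilo (Eve) has kilo→omega.
A2: add {zulu} — zulu (Eve) has zulu→bravo.
A3: add {nova} — nova (Adam): all of {bravo, kilo, zulu} already in.
A4: add {mike} — mike (Adam): all of {bravo, nova, omega} already in.
A5 = A4; e.g. lima (Adam) can still go to tango. Fixed point.
From zulu, successor bravo is in the attractor (rank 1); the other successor lima is not.

bravo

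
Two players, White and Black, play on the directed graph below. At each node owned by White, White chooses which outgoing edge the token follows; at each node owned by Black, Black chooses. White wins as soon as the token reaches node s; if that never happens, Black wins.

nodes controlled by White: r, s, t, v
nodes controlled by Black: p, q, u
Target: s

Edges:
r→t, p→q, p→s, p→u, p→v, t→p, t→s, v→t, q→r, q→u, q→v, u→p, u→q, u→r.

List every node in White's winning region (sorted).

r, s, t, v

A0 = {s}
A1: add {t} — t (White) has t→s.
A2: add {r, v} — r (White) has r→t; v (White) has v→t.
A3 = A2; e.g. p (Black) can still go to q. Fixed point.
White's winning region = {r, s, t, v}.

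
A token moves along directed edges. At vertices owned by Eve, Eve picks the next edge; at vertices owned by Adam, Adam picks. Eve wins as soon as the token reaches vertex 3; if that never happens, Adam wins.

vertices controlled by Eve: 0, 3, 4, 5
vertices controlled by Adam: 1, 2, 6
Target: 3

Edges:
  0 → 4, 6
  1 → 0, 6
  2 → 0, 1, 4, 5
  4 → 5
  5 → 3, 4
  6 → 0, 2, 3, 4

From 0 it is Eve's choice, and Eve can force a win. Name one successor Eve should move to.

4

A0 = {3}
A1: add {5} — 5 (Eve) has 5→3.
A2: add {4} — 4 (Eve) has 4→5.
A3: add {0} — 0 (Eve) has 0→4.
A4 = A3; e.g. 1 (Adam) can still go to 6. Fixed point.
From 0, successor 4 is in the attractor (rank 2); the other successor 6 is not.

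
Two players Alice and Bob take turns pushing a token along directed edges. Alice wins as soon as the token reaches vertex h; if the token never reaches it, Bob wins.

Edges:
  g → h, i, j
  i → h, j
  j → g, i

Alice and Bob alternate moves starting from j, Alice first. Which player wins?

Track states (vertex, player-to-move).
A0 = {(h,Alice), (h,Bob)}
A1: add {(g,Alice), (i,Alice)}.
A2: add {(j,Bob)}.
A3 = A2; e.g. (g,Bob) stays out. (j,Alice) never enters ⇒ Bob avoids the target.

Bob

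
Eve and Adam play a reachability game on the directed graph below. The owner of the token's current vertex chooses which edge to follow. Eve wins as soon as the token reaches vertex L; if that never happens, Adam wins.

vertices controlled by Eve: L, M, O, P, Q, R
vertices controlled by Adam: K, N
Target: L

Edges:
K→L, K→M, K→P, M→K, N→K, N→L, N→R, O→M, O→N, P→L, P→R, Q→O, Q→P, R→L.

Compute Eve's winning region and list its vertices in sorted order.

L, P, Q, R

A0 = {L}
A1: add {P, R} — P (Eve) has P→L; R (Eve) has R→L.
A2: add {Q} — Q (Eve) has Q→P.
A3 = A2; e.g. K (Adam) can still go to M. Fixed point.
Eve's winning region = {L, P, Q, R}.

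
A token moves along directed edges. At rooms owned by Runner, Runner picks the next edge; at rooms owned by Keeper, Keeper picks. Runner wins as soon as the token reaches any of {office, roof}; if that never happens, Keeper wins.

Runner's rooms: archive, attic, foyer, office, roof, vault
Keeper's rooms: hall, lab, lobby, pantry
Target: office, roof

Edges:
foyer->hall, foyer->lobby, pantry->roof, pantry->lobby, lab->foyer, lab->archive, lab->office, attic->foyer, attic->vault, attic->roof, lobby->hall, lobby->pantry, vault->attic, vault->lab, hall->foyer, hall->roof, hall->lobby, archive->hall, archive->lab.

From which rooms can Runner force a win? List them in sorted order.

A0 = {office, roof}
A1: add {attic} — attic (Runner) has attic→roof.
A2: add {vault} — vault (Runner) has vault→attic.
A3 = A2; e.g. foyer (Runner) has no edge into A2. Fixed point.
Runner's winning region = {attic, office, roof, vault}.

attic, office, roof, vault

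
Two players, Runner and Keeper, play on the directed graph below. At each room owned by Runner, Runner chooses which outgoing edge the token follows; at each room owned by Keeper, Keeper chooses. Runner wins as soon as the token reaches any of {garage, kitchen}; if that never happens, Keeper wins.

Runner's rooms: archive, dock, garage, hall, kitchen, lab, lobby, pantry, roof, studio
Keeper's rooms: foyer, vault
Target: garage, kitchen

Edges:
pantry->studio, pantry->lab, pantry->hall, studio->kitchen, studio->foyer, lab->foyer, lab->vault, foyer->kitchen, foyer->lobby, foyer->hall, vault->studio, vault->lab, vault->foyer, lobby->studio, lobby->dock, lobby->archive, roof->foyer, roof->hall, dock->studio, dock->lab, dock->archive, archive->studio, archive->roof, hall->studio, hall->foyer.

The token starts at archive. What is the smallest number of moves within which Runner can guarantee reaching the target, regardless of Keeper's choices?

2

A0 = {garage, kitchen}
A1: add {studio} — studio (Runner) has studio→kitchen.
A2: add {archive, dock, hall, lobby, pantry} — pantry (Runner) has pantry→studio; lobby (Runner) has lobby→studio; dock (Runner) has dock→studio; archive (Runner) has archive→studio; hall (Runner) has hall→studio.
archive enters the attractor at level 2, so Runner can force the target in 2 moves from there.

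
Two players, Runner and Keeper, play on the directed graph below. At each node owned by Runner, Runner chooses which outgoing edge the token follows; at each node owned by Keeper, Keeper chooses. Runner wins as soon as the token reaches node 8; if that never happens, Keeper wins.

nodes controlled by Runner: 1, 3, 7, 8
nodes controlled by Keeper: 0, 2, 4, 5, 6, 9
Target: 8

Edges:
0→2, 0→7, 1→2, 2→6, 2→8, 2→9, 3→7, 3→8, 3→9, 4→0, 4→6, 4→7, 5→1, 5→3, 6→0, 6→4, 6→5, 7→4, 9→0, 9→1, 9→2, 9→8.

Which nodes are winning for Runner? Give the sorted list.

A0 = {8}
A1: add {3} — 3 (Runner) has 3→8.
A2 = A1; e.g. 0 (Keeper) can still go to 2. Fixed point.
Runner's winning region = {3, 8}.

3, 8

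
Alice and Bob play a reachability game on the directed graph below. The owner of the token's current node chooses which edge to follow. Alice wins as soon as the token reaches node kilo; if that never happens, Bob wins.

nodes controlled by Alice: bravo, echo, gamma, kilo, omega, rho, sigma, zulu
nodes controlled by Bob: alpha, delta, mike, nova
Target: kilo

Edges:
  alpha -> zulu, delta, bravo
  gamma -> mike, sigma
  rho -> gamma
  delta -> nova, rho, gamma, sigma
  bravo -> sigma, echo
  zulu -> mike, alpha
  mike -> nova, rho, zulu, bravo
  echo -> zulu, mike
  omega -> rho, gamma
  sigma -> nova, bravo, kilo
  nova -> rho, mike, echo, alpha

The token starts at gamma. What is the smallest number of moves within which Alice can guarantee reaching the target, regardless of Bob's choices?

2

A0 = {kilo}
A1: add {sigma} — sigma (Alice) has sigma→kilo.
A2: add {bravo, gamma} — gamma (Alice) has gamma→sigma; bravo (Alice) has bravo→sigma.
gamma enters the attractor at level 2, so Alice can force the target in 2 moves from there.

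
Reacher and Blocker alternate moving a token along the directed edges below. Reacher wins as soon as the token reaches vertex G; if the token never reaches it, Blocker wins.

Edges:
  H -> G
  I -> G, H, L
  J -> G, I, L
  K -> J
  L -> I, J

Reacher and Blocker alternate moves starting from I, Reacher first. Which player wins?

Track states (vertex, player-to-move).
A0 = {(G,Reacher), (G,Blocker)}
A1: add {(H,Reacher), (H,Blocker), (I,Reacher), (J,Reacher)}.
(I,Reacher) ∈ A1 ⇒ Reacher forces the target.

Reacher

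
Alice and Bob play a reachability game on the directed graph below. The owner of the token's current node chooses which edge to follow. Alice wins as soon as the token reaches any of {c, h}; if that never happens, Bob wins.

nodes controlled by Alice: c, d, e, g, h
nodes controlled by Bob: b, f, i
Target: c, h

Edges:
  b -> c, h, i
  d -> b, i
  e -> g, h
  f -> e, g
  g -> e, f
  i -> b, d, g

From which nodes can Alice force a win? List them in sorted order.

A0 = {c, h}
A1: add {e} — e (Alice) has e→h.
A2: add {g} — g (Alice) has g→e.
A3: add {f} — f (Bob): all of {e, g} already in.
A4 = A3; e.g. b (Bob) can still go to i. Fixed point.
Alice's winning region = {c, e, f, g, h}.

c, e, f, g, h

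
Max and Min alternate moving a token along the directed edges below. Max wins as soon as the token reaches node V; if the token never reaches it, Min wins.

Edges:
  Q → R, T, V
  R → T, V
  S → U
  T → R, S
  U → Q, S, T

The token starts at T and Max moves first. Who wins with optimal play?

Min

Track states (vertex, player-to-move).
A0 = {(V,Max), (V,Min)}
A1: add {(Q,Max), (R,Max)}.
A2 = A1; e.g. (Q,Min) stays out. (T,Max) never enters ⇒ Min avoids the target.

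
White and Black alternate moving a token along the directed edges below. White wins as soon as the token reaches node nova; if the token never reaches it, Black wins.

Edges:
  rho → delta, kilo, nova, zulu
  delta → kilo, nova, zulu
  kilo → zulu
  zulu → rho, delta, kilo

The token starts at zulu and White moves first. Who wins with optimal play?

Black

Track states (vertex, player-to-move).
A0 = {(nova,White), (nova,Black)}
A1: add {(rho,White), (delta,White)}.
A2 = A1; e.g. (rho,Black) stays out. (zulu,White) never enters ⇒ Black avoids the target.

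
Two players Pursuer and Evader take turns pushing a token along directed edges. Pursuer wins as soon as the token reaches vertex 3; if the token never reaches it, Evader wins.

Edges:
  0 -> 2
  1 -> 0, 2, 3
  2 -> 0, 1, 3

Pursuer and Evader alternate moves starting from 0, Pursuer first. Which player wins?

Evader

Track states (vertex, player-to-move).
A0 = {(3,Pursuer), (3,Evader)}
A1: add {(1,Pursuer), (2,Pursuer)}.
A2: add {(0,Evader)}.
A3 = A2; e.g. (0,Pursuer) stays out. (0,Pursuer) never enters ⇒ Evader avoids the target.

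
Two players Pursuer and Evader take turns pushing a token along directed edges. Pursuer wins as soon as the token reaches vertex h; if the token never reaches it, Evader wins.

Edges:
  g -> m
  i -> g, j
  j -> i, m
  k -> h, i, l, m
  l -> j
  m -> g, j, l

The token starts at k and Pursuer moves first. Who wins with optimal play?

Pursuer

Track states (vertex, player-to-move).
A0 = {(h,Pursuer), (h,Evader)}
A1: add {(k,Pursuer)}.
(k,Pursuer) ∈ A1 ⇒ Pursuer forces the target.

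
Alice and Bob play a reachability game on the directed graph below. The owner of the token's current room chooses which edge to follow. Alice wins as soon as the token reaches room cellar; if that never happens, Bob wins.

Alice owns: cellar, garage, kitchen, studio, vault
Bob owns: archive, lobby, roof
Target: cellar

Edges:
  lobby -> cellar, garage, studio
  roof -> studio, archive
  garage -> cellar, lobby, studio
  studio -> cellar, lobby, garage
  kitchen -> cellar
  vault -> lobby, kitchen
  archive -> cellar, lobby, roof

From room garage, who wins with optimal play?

Alice

A0 = {cellar}
A1: add {garage, kitchen, studio} — garage (Alice) has garage→cellar; studio (Alice) has studio→cellar; kitchen (Alice) has kitchen→cellar.
garage ∈ A1, so Alice can force the target.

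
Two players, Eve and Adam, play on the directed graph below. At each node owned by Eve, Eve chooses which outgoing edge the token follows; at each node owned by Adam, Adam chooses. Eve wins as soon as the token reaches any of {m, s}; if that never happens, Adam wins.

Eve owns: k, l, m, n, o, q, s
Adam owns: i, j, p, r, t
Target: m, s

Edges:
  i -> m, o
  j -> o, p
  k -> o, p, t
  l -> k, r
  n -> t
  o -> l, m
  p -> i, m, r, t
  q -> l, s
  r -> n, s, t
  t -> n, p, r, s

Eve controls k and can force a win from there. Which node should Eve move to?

A0 = {m, s}
A1: add {o, q} — o (Eve) has o→m; q (Eve) has q→s.
A2: add {i, k} — i (Adam): all of {m, o} already in; k (Eve) has k→o.
A3: add {l} — l (Eve) has l→k.
A4 = A3; e.g. j (Adam) can still go to p. Fixed point.
From k, successor o is in the attractor (rank 1); the other successors p, t are not.

o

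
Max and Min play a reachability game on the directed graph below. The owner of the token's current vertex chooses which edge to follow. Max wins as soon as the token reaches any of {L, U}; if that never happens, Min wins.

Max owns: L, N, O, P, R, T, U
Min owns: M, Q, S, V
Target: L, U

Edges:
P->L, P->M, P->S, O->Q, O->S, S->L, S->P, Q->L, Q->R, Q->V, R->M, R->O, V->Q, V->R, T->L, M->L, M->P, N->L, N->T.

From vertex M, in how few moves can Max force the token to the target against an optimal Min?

2

A0 = {L, U}
A1: add {N, P, T} — N (Max) has N→L; P (Max) has P→L; T (Max) has T→L.
A2: add {M, S} — M (Min): all of {L, P} already in; S (Min): all of {L, P} already in.
M enters the attractor at level 2, so Max can force the target in 2 moves from there.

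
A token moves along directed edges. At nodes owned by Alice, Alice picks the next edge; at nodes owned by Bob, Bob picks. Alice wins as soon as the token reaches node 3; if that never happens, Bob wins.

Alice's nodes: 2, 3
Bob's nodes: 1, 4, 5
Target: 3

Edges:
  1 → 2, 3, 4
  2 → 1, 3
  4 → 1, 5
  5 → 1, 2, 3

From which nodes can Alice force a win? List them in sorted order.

A0 = {3}
A1: add {2} — 2 (Alice) has 2→3.
A2 = A1; e.g. 1 (Bob) can still go to 4. Fixed point.
Alice's winning region = {2, 3}.

2, 3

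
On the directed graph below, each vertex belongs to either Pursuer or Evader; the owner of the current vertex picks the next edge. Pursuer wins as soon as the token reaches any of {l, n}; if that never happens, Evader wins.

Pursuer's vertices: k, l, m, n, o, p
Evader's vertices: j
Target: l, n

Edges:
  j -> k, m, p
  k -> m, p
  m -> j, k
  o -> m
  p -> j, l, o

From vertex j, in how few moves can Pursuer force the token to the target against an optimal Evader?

A0 = {l, n}
A1: add {p} — p (Pursuer) has p→l.
A2: add {k} — k (Pursuer) has k→p.
A3: add {m} — m (Pursuer) has m→k.
A4: add {j, o} — j (Evader): all of {k, m, p} already in; o (Pursuer) has o→m.
A4 = all vertices. Fixed point.
j enters the attractor at level 4, so Pursuer can force the target in 4 moves from there.

4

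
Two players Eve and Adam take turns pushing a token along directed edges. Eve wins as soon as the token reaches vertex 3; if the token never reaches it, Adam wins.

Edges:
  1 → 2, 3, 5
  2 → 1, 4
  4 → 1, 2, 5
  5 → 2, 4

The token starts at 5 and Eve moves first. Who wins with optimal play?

Track states (vertex, player-to-move).
A0 = {(3,Eve), (3,Adam)}
A1: add {(1,Eve)}.
A2 = A1; e.g. (1,Adam) stays out. (5,Eve) never enters ⇒ Adam avoids the target.

Adam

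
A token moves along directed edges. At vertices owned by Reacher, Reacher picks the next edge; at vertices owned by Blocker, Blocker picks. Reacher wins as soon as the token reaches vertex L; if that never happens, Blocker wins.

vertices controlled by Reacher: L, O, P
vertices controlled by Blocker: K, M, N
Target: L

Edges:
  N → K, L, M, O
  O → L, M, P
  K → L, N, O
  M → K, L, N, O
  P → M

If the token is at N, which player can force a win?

A0 = {L}
A1: add {O} — O (Reacher) has O→L.
A2 = A1; e.g. K (Blocker) can still go to N. Fixed point.
N never enters the attractor, so Blocker can avoid the target forever.

Blocker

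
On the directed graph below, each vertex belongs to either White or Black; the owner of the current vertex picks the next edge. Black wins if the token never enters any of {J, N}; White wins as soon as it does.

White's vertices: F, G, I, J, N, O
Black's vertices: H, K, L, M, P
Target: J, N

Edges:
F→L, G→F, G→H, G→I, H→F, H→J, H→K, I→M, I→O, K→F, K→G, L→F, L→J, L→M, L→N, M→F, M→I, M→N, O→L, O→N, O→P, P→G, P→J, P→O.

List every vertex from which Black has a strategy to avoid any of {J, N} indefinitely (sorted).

F, H, K, L, M

A0 = {J, N}
A1: add {O} — O (White) has O→N.
A2: add {I} — I (White) has I→O.
A3: add {G} — G (White) has G→I.
A4: add {P} — P (Black): all of {G, J, O} already in.
A5 = A4; e.g. F (White) has no edge into A4. Fixed point.
White's attractor = {G, I, J, N, O, P}; Black avoids the target exactly from the complement.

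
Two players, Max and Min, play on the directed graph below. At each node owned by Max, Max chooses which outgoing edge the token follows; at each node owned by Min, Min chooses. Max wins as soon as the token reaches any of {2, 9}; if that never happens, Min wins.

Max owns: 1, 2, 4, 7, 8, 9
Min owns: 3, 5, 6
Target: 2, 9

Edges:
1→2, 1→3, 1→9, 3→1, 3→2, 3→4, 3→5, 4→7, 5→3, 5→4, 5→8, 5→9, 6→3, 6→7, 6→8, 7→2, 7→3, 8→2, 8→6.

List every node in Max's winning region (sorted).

1, 2, 4, 7, 8, 9

A0 = {2, 9}
A1: add {1, 7, 8} — 1 (Max) has 1→2; 7 (Max) has 7→2; 8 (Max) has 8→2.
A2: add {4} — 4 (Max) has 4→7.
A3 = A2; e.g. 3 (Min) can still go to 5. Fixed point.
Max's winning region = {1, 2, 4, 7, 8, 9}.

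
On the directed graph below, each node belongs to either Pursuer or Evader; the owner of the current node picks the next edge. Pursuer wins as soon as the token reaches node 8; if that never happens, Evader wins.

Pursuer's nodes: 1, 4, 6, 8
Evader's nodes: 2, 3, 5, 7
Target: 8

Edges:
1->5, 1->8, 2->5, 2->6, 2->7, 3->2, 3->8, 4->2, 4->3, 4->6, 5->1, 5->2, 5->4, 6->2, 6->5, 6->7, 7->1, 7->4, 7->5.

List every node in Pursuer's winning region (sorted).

A0 = {8}
A1: add {1} — 1 (Pursuer) has 1→8.
A2 = A1; e.g. 2 (Evader) can still go to 5. Fixed point.
Pursuer's winning region = {1, 8}.

1, 8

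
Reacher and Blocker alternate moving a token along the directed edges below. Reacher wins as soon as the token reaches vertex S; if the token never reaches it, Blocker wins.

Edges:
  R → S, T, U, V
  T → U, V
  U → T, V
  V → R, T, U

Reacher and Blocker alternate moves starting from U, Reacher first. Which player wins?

Track states (vertex, player-to-move).
A0 = {(S,Reacher), (S,Blocker)}
A1: add {(R,Reacher)}.
A2 = A1; e.g. (R,Blocker) stays out. (U,Reacher) never enters ⇒ Blocker avoids the target.

Blocker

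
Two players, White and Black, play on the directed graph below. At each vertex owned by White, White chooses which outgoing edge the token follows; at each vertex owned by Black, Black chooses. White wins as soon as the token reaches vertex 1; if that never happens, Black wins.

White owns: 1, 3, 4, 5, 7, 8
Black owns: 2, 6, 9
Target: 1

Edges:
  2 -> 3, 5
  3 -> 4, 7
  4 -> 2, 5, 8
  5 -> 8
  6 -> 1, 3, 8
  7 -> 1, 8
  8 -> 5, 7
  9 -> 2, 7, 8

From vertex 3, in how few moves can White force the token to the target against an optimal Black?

2

A0 = {1}
A1: add {7} — 7 (White) has 7→1.
A2: add {3, 8} — 3 (White) has 3→7; 8 (White) has 8→7.
3 enters the attractor at level 2, so White can force the target in 2 moves from there.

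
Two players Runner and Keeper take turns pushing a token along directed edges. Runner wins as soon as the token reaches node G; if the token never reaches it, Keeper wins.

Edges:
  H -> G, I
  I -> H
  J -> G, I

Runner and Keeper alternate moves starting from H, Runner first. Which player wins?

Runner

Track states (vertex, player-to-move).
A0 = {(G,Runner), (G,Keeper)}
A1: add {(H,Runner), (J,Runner)}.
(H,Runner) ∈ A1 ⇒ Runner forces the target.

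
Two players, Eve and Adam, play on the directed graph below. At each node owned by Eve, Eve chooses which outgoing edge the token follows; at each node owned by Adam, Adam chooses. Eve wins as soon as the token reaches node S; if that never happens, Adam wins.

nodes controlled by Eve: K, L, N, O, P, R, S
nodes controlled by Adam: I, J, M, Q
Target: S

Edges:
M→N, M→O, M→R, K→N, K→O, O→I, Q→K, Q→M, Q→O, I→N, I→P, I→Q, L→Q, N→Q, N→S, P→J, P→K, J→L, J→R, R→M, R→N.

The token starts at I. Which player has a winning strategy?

A0 = {S}
A1: add {N} — N (Eve) has N→S.
A2: add {K, R} — K (Eve) has K→N; R (Eve) has R→N.
A3: add {P} — P (Eve) has P→K.
A4 = A3; e.g. I (Adam) can still go to Q. Fixed point.
I never enters the attractor, so Adam can avoid the target forever.

Adam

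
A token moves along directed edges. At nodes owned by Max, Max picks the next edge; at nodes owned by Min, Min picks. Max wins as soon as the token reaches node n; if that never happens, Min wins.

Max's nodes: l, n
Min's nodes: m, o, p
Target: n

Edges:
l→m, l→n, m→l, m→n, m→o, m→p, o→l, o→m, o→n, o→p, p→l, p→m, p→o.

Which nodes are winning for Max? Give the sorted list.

l, n

A0 = {n}
A1: add {l} — l (Max) has l→n.
A2 = A1; e.g. m (Min) can still go to o. Fixed point.
Max's winning region = {l, n}.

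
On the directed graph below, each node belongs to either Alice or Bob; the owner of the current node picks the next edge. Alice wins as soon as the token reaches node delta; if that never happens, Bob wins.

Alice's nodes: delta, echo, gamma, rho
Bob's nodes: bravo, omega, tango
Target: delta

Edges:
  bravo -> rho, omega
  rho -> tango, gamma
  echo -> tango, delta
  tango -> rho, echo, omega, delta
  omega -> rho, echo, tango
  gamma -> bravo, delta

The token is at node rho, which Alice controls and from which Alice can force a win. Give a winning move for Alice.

A0 = {delta}
A1: add {echo, gamma} — echo (Alice) has echo→delta; gamma (Alice) has gamma→delta.
A2: add {rho} — rho (Alice) has rho→gamma.
A3 = A2; e.g. bravo (Bob) can still go to omega. Fixed point.
From rho, successor gamma is in the attractor (rank 1); the other successor tango is not.

gamma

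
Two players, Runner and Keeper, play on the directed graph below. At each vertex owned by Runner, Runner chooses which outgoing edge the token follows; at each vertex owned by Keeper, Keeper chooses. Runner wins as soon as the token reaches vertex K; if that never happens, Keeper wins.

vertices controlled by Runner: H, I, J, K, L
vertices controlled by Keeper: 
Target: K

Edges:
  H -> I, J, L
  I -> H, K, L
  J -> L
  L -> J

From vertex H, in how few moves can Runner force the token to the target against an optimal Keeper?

A0 = {K}
A1: add {I} — I (Runner) has I→K.
A2: add {H} — H (Runner) has H→I.
A3 = A2; e.g. J (Runner) has no edge into A2. Fixed point.
H enters the attractor at level 2, so Runner can force the target in 2 moves from there.

2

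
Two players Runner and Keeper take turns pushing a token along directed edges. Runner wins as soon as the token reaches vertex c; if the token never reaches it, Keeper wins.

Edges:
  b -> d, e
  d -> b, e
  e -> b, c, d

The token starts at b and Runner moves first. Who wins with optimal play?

Keeper

Track states (vertex, player-to-move).
A0 = {(c,Runner), (c,Keeper)}
A1: add {(e,Runner)}.
A2 = A1; e.g. (b,Runner) stays out. (b,Runner) never enters ⇒ Keeper avoids the target.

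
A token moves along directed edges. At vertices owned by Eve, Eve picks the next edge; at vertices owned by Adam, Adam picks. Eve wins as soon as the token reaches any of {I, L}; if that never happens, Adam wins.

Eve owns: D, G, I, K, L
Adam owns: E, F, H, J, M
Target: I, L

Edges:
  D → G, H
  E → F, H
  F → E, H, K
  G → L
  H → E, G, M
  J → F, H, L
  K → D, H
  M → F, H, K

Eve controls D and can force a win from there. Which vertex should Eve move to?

G

A0 = {I, L}
A1: add {G} — G (Eve) has G→L.
A2: add {D} — D (Eve) has D→G.
A3: add {K} — K (Eve) has K→D.
A4 = A3; e.g. E (Adam) can still go to F. Fixed point.
From D, successor G is in the attractor (rank 1); the other successor H is not.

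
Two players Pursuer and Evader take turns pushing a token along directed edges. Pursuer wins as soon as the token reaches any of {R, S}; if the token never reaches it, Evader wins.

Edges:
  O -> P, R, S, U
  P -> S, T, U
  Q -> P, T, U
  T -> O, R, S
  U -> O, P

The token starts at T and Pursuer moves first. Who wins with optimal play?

Track states (vertex, player-to-move).
A0 = {(R,Pursuer), (R,Evader), (S,Pursuer), (S,Evader)}
A1: add {(O,Pursuer), (P,Pursuer), (T,Pursuer)}.
(T,Pursuer) ∈ A1 ⇒ Pursuer forces the target.

Pursuer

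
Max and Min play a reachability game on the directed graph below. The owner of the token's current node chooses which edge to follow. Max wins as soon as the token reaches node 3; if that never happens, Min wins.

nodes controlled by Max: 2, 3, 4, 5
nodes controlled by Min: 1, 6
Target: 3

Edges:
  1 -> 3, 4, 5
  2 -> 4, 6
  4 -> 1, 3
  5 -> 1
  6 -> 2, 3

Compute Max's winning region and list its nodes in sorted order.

A0 = {3}
A1: add {4} — 4 (Max) has 4→3.
A2: add {2} — 2 (Max) has 2→4.
A3: add {6} — 6 (Min): all of {2, 3} already in.
A4 = A3; e.g. 1 (Min) can still go to 5. Fixed point.
Max's winning region = {2, 3, 4, 6}.

2, 3, 4, 6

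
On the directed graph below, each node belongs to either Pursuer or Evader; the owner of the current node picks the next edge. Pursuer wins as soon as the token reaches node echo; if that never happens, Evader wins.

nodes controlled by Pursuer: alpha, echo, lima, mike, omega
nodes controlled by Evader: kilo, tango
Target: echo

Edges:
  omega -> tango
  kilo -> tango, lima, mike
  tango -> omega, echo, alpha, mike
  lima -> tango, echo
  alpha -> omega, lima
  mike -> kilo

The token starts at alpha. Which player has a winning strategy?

Pursuer

A0 = {echo}
A1: add {lima} — lima (Pursuer) has lima→echo.
A2: add {alpha} — alpha (Pursuer) has alpha→lima.
A3 = A2; e.g. omega (Pursuer) has no edge into A2. Fixed point.
alpha ∈ A2, so Pursuer can force the target.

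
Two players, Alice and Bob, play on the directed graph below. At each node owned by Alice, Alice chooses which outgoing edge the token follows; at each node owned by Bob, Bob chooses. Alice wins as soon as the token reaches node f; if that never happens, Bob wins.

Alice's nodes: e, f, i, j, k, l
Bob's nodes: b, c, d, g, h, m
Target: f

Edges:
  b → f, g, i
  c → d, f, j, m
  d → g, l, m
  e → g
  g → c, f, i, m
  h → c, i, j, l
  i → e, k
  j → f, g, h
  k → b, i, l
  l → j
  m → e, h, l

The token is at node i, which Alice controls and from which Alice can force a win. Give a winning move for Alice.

A0 = {f}
A1: add {j} — j (Alice) has j→f.
A2: add {l} — l (Alice) has l→j.
A3: add {k} — k (Alice) has k→l.
A4: add {i} — i (Alice) has i→k.
A5 = A4; e.g. b (Bob) can still go to g. Fixed point.
From i, successor k is in the attractor (rank 3); the other successor e is not.

k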